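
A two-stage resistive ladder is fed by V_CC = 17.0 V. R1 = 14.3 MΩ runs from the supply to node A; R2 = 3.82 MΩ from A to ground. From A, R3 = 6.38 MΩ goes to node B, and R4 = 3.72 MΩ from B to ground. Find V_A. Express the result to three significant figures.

Node A sees R2 in parallel with the series input of stage 2, R3 + R4 = 10.10 MΩ.
Effective lower resistance at A: R2 ‖ 10.10 = 2.772 MΩ.
So V_A = 17.0 × 0.1624 = 2.760 V.

V_A ≈ 2.76 V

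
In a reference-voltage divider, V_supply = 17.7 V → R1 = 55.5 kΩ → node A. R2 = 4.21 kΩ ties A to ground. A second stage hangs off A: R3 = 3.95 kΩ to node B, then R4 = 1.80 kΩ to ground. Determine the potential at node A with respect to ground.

Node A sees R2 in parallel with the series input of stage 2, R3 + R4 = 5.750 kΩ.
R2 ‖ (R3+R4) = 2.430 kΩ.
So V_A = 17.7 × 0.04195 = 0.7426 V.

V_A ≈ 0.743 V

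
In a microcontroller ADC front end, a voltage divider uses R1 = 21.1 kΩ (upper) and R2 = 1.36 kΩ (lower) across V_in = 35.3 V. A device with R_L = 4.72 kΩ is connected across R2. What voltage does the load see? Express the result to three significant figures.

The load sits in parallel with R2, giving an effective lower resistance R2' = R2·R_L/(R2+R_L) = 1.056 kΩ.
Voltage divider with the loaded lower leg: V_out = 35.3 × 1.056/(21.1 + 1.056) = 35.3 × 0.04765 = 1.682 V.
(Unloaded it would be 2.14 V; the load pulls it down.)

V_out ≈ 1.68 V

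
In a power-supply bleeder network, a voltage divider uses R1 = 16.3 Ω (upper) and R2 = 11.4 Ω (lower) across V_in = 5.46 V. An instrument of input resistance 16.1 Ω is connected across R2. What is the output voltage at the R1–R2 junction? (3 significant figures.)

V_out ≈ 1.59 V

First combine the lower leg with the load: R2 ‖ R_L = 6.674 Ω.
Voltage divider with the loaded lower leg: V_out = 5.46 × 6.674/(16.3 + 6.674) = 5.46 × 0.2905 = 1.586 V.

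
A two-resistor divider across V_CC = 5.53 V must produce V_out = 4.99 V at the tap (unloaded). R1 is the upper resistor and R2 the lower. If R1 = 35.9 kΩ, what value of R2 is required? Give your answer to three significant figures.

R2 ≈ 332 kΩ

V_out/V_CC = R2/(R1+R2) = 0.9024.
Rearranging, R2 = R1·k/(1−k) = 35.9 × 9.241 = 331.7 kΩ.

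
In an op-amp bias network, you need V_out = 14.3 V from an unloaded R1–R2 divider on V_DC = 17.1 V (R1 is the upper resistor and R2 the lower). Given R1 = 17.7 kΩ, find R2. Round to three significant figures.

V_out/V_DC = R2/(R1+R2) = 0.8363.
So R2 = R1 · V_out/(V_DC − V_out) = 17.7 × 14.3/(17.1 − 14.3) = 17.7 × 5.107 = 90.40 kΩ.

R2 ≈ 90.4 kΩ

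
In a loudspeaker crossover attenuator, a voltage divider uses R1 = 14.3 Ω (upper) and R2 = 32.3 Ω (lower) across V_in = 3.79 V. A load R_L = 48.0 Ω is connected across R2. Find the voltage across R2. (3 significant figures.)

R2 ‖ R_L = (32.3 × 48.0)/(32.3 + 48.0) = 19.31 Ω.
Voltage divider with the loaded lower leg: V_out = 3.79 × 19.31/(14.3 + 19.31) = 3.79 × 0.5745 = 2.177 V.
(Unloaded it would be 2.63 V; the load pulls it down.)

V_out ≈ 2.18 V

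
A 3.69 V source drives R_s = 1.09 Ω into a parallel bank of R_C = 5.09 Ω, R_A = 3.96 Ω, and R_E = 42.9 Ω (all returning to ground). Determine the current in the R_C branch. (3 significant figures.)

I ≈ 0.479 A

Combine the parallel branches: R_p = (1/5.09 + 1/3.96 + 1/42.9)⁻¹ = 2.117 Ω.
Node voltage V_A = V_supply · R_p/(R_s + R_p) = 3.69 × 0.6602 = 2.436 V.
I(R_C) = V_A / R_C = 2.436/5.09 = 0.4786 A.
(Equivalently: I_total = 1.150 A, then current-divider fraction G_k/ΣG = 0.4160.)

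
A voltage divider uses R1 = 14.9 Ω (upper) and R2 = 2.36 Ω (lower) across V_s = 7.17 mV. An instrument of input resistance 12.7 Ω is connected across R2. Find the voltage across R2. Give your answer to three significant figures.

V_out ≈ 0.845 mV

First combine the lower leg with the load: R2 ‖ R_L = 1.990 Ω.
Then V_out = V_s · R2'/(R1 + R2') = 7.17 × 1.990/16.89 = 0.8448 mV.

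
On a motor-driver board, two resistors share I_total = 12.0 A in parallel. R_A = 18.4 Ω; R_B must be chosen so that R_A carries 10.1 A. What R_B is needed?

R_B ≈ 97.8 Ω

Two-branch current divider: I_A = I_total · R_B/(R_A + R_B).
10.1/12.0 = R_B/(R_A + R_B) → R_B = R_A · (0.8417)/(1 − 0.8417) = 18.4 × 5.316 = 97.81 Ω.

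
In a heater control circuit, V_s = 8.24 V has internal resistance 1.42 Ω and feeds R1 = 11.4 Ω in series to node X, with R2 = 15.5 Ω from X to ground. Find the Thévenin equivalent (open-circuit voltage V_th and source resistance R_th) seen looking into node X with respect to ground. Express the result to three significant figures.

V_th ≈ 4.51 V, R_th ≈ 7.02 Ω

R1' = 1.42 + 11.4 = 12.82 Ω (source resistance + R1).
V_th is the unloaded tap voltage: V_s · R2/(R1'+R2) = 8.24 × 0.5473 = 4.510 V.
Zeroing V_s shorts the top of R1' to ground, so R_th = R1' ‖ R2 = 7.017 Ω.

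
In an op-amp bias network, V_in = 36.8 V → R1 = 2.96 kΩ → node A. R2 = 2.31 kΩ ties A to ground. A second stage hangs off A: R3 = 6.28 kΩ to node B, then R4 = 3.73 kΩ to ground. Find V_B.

Looking into the second stage from A: R3 + R4 = 10.01 kΩ appears in parallel with R2.
R2 ‖ (R3+R4) = 1.877 kΩ.
V_A = 36.8 × 1.877/(2.96 + 1.877) = 14.28 V.
Then the unloaded second divider: V_B = V_A × R4/(R3+R4) = 14.28 × 0.3726 = 5.321 V.

V_B ≈ 5.32 V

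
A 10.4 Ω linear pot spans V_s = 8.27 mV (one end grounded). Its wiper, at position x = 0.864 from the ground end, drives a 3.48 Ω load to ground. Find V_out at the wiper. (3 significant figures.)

V_out ≈ 5.29 mV

The pot divides into 1.414 Ω above the wiper and 8.986 Ω below.
Lower segment in parallel with the load: 8.986 ‖ 3.48 = 2.508 Ω.
V_out = 8.27 × 2.508/(1.414 + 2.508) = 5.288 mV.
(Unloaded: V_out = x·V_s = 7.15 mV.)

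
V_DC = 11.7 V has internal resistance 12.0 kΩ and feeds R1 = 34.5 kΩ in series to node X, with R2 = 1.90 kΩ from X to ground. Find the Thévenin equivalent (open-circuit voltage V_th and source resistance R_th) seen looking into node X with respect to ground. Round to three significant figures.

R1' = 12.0 + 34.5 = 46.50 kΩ (source resistance + R1).
With X open, the divider is unloaded: V_th = 11.7 × 1.90/48.40 = 0.4593 V.
Zeroing V_DC shorts the top of R1' to ground, so R_th = R1' ‖ R2 = 1.825 kΩ.

V_th ≈ 0.459 V, R_th ≈ 1.83 kΩ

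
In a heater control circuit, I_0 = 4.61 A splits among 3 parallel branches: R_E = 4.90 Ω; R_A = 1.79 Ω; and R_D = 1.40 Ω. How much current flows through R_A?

I ≈ 1.74 A

Total conductance ΣG = 1/4.90 + 1/1.79 + 1/1.40 = 1.477 (units of 1/Ω).
By the current-divider rule, I = I_0 · G_k/ΣG = 4.61 × 0.3782 = 1.744 A.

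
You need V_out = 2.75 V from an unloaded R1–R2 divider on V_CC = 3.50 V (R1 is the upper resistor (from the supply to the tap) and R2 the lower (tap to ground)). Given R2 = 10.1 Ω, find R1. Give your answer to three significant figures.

R1 ≈ 2.75 Ω

V_out/V_CC = R2/(R1+R2) = 0.7857.
Rearranging, R1 = R2·(1−k)/k = 10.1 × 0.2727 = 2.755 Ω.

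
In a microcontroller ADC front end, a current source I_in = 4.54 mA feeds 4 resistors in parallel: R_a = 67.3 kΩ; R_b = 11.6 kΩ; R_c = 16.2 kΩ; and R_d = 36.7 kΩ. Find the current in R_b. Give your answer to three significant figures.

ΣG = 1/67.3 + 1/11.6 + 1/16.2 + 1/36.7 = 0.1900.
R_b takes the fraction G_k/ΣG = 0.08621/0.1900 = 0.4536, so I = 4.54 × 0.4536 = 2.059 mA.

I ≈ 2.06 mA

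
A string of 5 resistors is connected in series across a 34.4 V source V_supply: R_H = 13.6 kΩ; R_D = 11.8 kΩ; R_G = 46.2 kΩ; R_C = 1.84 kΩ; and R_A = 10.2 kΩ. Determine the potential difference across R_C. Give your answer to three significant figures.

V ≈ 0.757 V

Series total: ΣR = 13.6 + 11.8 + 46.2 + 1.84 + 10.2 = 83.64 kΩ.
V = V_supply · R/ΣR = 34.4 × 0.02200 = 0.7568 V.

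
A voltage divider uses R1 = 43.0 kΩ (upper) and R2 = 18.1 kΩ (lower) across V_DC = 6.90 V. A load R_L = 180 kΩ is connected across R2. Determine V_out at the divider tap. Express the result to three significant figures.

V_out ≈ 1.91 V

The load sits in parallel with R2, giving an effective lower resistance R2' = R2·R_L/(R2+R_L) = 16.45 kΩ.
Then V_out = V_DC · R2'/(R1 + R2') = 6.90 × 16.45/59.45 = 1.909 V.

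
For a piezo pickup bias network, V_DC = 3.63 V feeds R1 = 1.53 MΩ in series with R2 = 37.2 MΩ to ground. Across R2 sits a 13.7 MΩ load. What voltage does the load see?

V_out ≈ 3.15 V

The load sits in parallel with R2, giving an effective lower resistance R2' = R2·R_L/(R2+R_L) = 10.01 MΩ.
Then V_out = V_DC · R2'/(R1 + R2') = 3.63 × 10.01/11.54 = 3.149 V.
(Unloaded it would be 3.49 V; the load pulls it down.)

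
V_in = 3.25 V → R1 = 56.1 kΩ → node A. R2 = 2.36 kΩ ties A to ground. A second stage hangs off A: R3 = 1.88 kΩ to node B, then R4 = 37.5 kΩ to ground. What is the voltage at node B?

V_B ≈ 0.118 V

The second stage (R3 + R4 = 39.38 kΩ) loads node A in parallel with R2.
Effective lower resistance at A: R2 ‖ 39.38 = 2.227 kΩ.
V_A = 3.25 × 2.227/(56.1 + 2.227) = 0.1241 V.
Then the unloaded second divider: V_B = V_A × R4/(R3+R4) = 0.1241 × 0.9523 = 0.1181 V.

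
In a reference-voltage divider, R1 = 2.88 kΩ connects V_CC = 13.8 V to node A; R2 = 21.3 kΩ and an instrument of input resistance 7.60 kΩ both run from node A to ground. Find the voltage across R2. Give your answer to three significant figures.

The load sits in parallel with R2, giving an effective lower resistance R2' = R2·R_L/(R2+R_L) = 5.601 kΩ.
Then V_out = V_CC · R2'/(R1 + R2') = 13.8 × 5.601/8.481 = 9.114 V.
(Unloaded it would be 12.2 V; the load pulls it down.)

V_out ≈ 9.11 V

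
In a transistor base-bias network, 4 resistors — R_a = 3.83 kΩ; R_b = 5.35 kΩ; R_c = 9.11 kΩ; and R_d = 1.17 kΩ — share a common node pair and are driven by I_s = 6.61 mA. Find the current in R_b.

ΣG = 1/3.83 + 1/5.35 + 1/9.11 + 1/1.17 = 1.412.
Current divider: I(R_b) = I_s · G_k/ΣG = 6.61 × (0.1869/1.412) = 6.61 × 0.1323 = 0.8747 mA.

I ≈ 0.875 mA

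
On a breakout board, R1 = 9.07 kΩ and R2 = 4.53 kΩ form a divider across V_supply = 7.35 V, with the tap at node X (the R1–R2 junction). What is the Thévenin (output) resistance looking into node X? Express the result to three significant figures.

With V_supply suppressed (replaced by a short), R_th = R1 ‖ R2 = (9.070 × 4.53)/(9.070 + 4.53) = 3.021 kΩ.

R_th ≈ 3.02 kΩ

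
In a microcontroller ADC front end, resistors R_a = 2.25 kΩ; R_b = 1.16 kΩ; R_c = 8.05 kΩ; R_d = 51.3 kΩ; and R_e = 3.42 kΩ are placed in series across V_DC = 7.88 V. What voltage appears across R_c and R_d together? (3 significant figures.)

Series total: ΣR = 2.25 + 1.16 + 8.05 + 51.3 + 3.42 = 66.18 kΩ.
R_{R_c..R_d} = 8.05 + 51.3 = 59.35 kΩ.
V = V_DC · R/ΣR = 7.88 × 0.8968 = 7.067 V.

V ≈ 7.07 V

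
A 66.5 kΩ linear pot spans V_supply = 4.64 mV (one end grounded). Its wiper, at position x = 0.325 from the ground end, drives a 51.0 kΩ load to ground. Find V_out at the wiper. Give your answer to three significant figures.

The pot divides into 44.89 kΩ above the wiper and 21.61 kΩ below.
(x·R_p) ‖ R_L = 15.18 kΩ.
Loaded-divider output: V_out = 4.64 × 0.2527 = 1.173 mV.
(Unloaded: V_out = x·V_supply = 1.51 mV.)

V_out ≈ 1.17 mV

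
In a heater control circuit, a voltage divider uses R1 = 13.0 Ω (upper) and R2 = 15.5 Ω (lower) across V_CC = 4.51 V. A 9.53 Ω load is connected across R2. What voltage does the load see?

First combine the lower leg with the load: R2 ‖ R_L = 5.902 Ω.
Then V_out = V_CC · R2'/(R1 + R2') = 4.51 × 5.902/18.90 = 1.408 V.

V_out ≈ 1.41 V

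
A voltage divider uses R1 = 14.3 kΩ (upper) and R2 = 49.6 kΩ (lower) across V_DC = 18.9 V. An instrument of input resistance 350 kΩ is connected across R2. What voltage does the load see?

V_out ≈ 14.2 V

R2 ‖ R_L = (49.6 × 350)/(49.6 + 350) = 43.44 kΩ.
Now apply the divider: V_out = 18.9 × 0.7524 = 14.22 V.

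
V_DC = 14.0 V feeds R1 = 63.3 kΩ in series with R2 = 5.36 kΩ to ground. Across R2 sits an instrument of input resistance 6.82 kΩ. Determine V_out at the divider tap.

V_out ≈ 0.634 V

R2 ‖ R_L = (5.36 × 6.82)/(5.36 + 6.82) = 3.001 kΩ.
Then V_out = V_DC · R2'/(R1 + R2') = 14.0 × 3.001/66.30 = 0.6337 V.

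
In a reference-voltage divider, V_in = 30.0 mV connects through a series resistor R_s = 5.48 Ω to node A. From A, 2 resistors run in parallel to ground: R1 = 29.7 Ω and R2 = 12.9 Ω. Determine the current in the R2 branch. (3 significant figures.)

I ≈ 1.45 mA

Parallel bank: R_p = 1/(1/29.7 + 1/12.9) = 8.994 Ω.
V_A = 30.0 × 8.994/14.47 = 18.64 mV.
I(R2) = V_A / R2 = 18.64/12.9 = 1.445 mA.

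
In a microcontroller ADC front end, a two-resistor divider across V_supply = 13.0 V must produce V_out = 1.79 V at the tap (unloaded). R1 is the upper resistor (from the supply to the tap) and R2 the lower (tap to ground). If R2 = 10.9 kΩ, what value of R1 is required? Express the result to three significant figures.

The divider ratio is R2/(R1+R2) = 1.79/13.0 = 0.1377.
R1 = R2·(1/k − 1) = 10.9 × 6.263 = 68.26 kΩ.

R1 ≈ 68.3 kΩ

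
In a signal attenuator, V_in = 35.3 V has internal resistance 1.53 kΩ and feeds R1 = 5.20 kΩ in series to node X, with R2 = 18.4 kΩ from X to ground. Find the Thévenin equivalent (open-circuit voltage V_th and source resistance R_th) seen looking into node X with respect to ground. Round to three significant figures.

V_th ≈ 25.8 V, R_th ≈ 4.93 kΩ

R1' = 1.53 + 5.20 = 6.730 kΩ (source resistance + R1).
V_th is the unloaded tap voltage: V_in · R2/(R1'+R2) = 35.3 × 0.7322 = 25.85 V.
Zeroing V_in shorts the top of R1' to ground, so R_th = R1' ‖ R2 = 4.928 kΩ.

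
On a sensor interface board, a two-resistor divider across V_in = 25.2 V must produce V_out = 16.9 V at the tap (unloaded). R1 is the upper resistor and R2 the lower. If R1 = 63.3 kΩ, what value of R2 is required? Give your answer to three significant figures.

R2 ≈ 129 kΩ

V_out/V_in = R2/(R1+R2) = 0.6706.
So R2 = R1 · V_out/(V_in − V_out) = 63.3 × 16.9/(25.2 − 16.9) = 63.3 × 2.036 = 128.9 kΩ.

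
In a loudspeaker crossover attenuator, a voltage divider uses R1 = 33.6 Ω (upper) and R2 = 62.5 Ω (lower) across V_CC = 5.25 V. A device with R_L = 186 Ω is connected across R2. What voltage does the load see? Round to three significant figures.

V_out ≈ 3.06 V

R2 ‖ R_L = (62.5 × 186)/(62.5 + 186) = 46.78 Ω.
Now apply the divider: V_out = 5.25 × 0.5820 = 3.055 V.
(Unloaded it would be 3.41 V; the load pulls it down.)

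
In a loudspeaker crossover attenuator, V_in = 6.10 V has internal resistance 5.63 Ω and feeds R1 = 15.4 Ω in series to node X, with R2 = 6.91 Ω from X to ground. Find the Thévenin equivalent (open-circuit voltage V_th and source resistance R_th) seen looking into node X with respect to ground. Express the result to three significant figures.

R1' = 5.63 + 15.4 = 21.03 Ω (source resistance + R1).
V_th is the unloaded tap voltage: V_in · R2/(R1'+R2) = 6.10 × 0.2473 = 1.509 V.
Looking into X with the source shorted: R_th = R1'·R2/(R1'+R2) = 21.03 × 6.91/27.94 = 5.201 Ω.

V_th ≈ 1.51 V, R_th ≈ 5.20 Ω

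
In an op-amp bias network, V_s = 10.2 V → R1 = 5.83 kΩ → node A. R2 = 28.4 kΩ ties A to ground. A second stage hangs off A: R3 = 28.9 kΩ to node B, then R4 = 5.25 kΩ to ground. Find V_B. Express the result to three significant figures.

Looking into the second stage from A: R3 + R4 = 34.15 kΩ appears in parallel with R2.
R2 ‖ (R3+R4) = 15.51 kΩ.
V_A = 10.2 × 15.51/(5.83 + 15.51) = 7.413 V.
V_B = V_A × 0.1537 = 1.140 V.

V_B ≈ 1.14 V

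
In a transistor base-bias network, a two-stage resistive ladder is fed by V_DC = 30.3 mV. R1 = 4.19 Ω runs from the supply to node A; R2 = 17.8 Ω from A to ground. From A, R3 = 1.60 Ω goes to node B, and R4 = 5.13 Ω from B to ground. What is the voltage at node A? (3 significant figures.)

V_A ≈ 16.3 mV

The second stage (R3 + R4 = 6.730 Ω) loads node A in parallel with R2.
Effective lower resistance at A: R2 ‖ 6.730 = 4.884 Ω.
V_A = 30.3 × 4.884/(4.19 + 4.884) = 16.31 mV.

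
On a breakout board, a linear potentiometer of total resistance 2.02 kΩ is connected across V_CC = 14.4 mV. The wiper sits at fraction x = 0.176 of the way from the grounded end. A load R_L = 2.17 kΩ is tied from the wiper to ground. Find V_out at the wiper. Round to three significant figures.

The pot divides into 1.664 kΩ above the wiper and 0.3555 kΩ below.
(x·R_p) ‖ R_L = 0.3055 kΩ.
Then V_out = V_CC · 0.3055/(1.664 + 0.3055) = 2.233 mV.

V_out ≈ 2.23 mV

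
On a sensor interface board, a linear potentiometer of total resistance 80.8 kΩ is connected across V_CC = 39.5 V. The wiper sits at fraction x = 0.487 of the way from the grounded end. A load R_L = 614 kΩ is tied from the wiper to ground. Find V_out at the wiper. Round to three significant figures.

V_out ≈ 18.6 V

Lower segment x·R_p = 39.35 kΩ; upper segment (1−x)·R_p = 41.45 kΩ.
(x·R_p) ‖ R_L = 36.98 kΩ.
Then V_out = V_CC · 36.98/(41.45 + 36.98) = 18.62 V.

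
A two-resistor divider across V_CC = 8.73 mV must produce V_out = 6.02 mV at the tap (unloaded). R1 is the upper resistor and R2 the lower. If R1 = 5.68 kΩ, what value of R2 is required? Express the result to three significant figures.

R2 ≈ 12.6 kΩ

Required fraction k = V_out/V_CC = 0.6896.
R2 = R1 · 0.6896/(1 − 0.6896) = 12.62 kΩ.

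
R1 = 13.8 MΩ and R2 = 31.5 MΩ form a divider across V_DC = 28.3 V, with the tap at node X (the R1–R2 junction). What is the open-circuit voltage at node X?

V_th ≈ 19.7 V

V_th is the unloaded tap voltage: V_DC · R2/(R1+R2) = 28.3 × 0.6954 = 19.68 V.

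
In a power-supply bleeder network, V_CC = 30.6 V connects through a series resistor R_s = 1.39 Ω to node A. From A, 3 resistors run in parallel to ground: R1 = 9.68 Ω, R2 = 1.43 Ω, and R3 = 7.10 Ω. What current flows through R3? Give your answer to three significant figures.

I ≈ 1.86 A

Equivalent of the parallel group: R_p = 1.060 Ω.
V_A = 30.6 × 1.060/2.450 = 13.24 V.
Branch current I = V_A/R3 = 13.24/7.10 = 1.865 A.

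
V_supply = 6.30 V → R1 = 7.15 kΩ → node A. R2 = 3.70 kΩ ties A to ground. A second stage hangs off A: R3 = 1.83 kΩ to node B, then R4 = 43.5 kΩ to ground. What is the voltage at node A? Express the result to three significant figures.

V_A ≈ 2.04 V

Looking into the second stage from A: R3 + R4 = 45.33 kΩ appears in parallel with R2.
Effective lower resistance at A: R2 ‖ 45.33 = 3.421 kΩ.
First divider: V_A = V_supply · 3.421/(7.15 + 3.421) = 2.039 V.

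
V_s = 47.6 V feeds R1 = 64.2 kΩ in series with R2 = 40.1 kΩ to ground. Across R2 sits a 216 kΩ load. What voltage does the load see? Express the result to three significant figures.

V_out ≈ 16.4 V

The load sits in parallel with R2, giving an effective lower resistance R2' = R2·R_L/(R2+R_L) = 33.82 kΩ.
Voltage divider with the loaded lower leg: V_out = 47.6 × 33.82/(64.2 + 33.82) = 47.6 × 0.3450 = 16.42 V.
(Unloaded it would be 18.3 V; the load pulls it down.)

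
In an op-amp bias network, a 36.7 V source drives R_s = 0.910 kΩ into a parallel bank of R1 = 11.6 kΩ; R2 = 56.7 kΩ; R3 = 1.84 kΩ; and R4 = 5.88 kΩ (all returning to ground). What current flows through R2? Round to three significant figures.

Parallel bank: R_p = 1/(1/11.6 + 1/56.7 + 1/1.84 + 1/5.88) = 1.223 kΩ.
Node voltage V_A = V_CC · R_p/(R_s + R_p) = 36.7 × 0.5735 = 21.05 V.
I(R2) = V_A / R2 = 21.05/56.7 = 0.3712 mA.

I ≈ 0.371 mA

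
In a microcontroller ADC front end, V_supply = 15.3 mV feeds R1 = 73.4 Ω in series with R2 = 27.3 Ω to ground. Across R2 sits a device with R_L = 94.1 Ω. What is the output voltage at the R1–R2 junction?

V_out ≈ 3.42 mV

R2 ‖ R_L = (27.3 × 94.1)/(27.3 + 94.1) = 21.16 Ω.
Voltage divider with the loaded lower leg: V_out = 15.3 × 21.16/(73.4 + 21.16) = 15.3 × 0.2238 = 3.424 mV.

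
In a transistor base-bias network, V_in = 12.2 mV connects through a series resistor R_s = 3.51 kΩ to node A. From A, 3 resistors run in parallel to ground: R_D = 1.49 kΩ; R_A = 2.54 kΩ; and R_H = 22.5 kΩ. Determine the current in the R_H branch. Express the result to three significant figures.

Combine the parallel branches: R_p = (1/1.49 + 1/2.54 + 1/22.5)⁻¹ = 0.9015 kΩ.
V_A = 12.2 × 0.9015/4.411 = 2.493 mV.
Branch current I = V_A/R_H = 2.493/22.5 = 0.1108 µA.

I ≈ 0.111 µA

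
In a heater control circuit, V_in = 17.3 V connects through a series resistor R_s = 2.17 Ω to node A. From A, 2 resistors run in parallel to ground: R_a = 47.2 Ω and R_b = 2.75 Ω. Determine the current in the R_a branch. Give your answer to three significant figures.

I ≈ 0.200 A

Equivalent of the parallel group: R_p = 2.599 Ω.
V_A by voltage divider: V_A = 17.3 × 2.599/(2.17 + 2.599) = 9.427 V.
Branch current I = V_A/R_a = 9.427/47.2 = 0.1997 A.
(Check via current divider: I_total = 3.628 A; share G_k/ΣG = 0.05506 → same result.)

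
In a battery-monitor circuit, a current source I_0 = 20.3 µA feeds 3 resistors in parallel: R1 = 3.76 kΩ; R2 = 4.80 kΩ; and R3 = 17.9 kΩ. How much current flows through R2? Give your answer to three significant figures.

I ≈ 7.98 µA

Total conductance ΣG = 1/3.76 + 1/4.80 + 1/17.9 = 0.5302 (units of 1/kΩ).
Current divider: I(R2) = I_0 · G_k/ΣG = 20.3 × (0.2083/0.5302) = 20.3 × 0.3930 = 7.977 µA.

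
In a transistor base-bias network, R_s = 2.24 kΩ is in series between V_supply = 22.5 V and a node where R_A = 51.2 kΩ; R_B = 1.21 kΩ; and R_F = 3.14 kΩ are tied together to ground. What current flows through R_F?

Parallel bank: R_p = 1/(1/51.2 + 1/1.21 + 1/3.14) = 0.8588 kΩ.
V_A by voltage divider: V_A = 22.5 × 0.8588/(2.24 + 0.8588) = 6.236 V.
Branch current I = V_A/R_F = 6.236/3.14 = 1.986 mA.
(Equivalently: I_total = 7.261 mA, then current-divider fraction G_k/ΣG = 0.2735.)

I ≈ 1.99 mA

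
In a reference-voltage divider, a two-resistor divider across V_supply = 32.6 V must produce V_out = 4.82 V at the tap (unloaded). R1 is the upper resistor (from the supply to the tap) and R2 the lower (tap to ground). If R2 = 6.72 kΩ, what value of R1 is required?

R1 ≈ 38.7 kΩ

V_out/V_supply = R2/(R1+R2) = 0.1479.
So R1 = R2 · (V_supply/V_out − 1) = 6.72 × (32.6/4.82 − 1) = 6.72 × 5.763 = 38.73 kΩ.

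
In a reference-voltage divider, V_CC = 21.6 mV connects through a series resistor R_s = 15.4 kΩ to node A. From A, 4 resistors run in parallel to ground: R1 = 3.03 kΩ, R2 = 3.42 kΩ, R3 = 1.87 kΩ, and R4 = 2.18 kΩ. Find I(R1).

Equivalent of the parallel group: R_p = 0.6188 kΩ.
V_A by voltage divider: V_A = 21.6 × 0.6188/(15.4 + 0.6188) = 0.8345 mV.
I(R1) = V_A / R1 = 0.8345/3.03 = 0.2754 µA.

I ≈ 0.275 µA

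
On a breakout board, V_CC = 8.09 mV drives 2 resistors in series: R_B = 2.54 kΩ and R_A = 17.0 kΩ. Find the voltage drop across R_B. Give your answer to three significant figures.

ΣR = 2.54 + 17.0 = 19.54 kΩ.
By the voltage-divider rule, V = 8.09 × 2.540/19.54 = 1.052 mV.

V ≈ 1.05 mV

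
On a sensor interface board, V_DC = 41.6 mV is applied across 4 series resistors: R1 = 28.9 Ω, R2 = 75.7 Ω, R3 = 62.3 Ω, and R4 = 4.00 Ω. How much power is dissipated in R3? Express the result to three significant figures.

Series current I = V_DC/ΣR = 41.6/170.9 = 0.2434 mA.
V(R3) = I·R = 15.16 mV; P = V·I = 15.16 × 0.2434 = 3.691 µW.

P ≈ 3.69 µW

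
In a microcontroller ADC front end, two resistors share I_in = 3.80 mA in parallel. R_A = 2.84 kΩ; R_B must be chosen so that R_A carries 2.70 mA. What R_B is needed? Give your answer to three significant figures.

Two-branch current divider: I_A = I_in · R_B/(R_A + R_B).
2.70/3.80 = R_B/(R_A + R_B) → R_B = R_A · (0.7105)/(1 − 0.7105) = 2.84 × 2.455 = 6.971 kΩ.

R_B ≈ 6.97 kΩ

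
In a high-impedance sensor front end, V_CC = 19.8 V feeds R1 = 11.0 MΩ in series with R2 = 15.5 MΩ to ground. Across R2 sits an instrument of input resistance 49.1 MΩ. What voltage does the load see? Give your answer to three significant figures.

The load sits in parallel with R2, giving an effective lower resistance R2' = R2·R_L/(R2+R_L) = 11.78 MΩ.
Then V_out = V_CC · R2'/(R1 + R2') = 19.8 × 11.78/22.78 = 10.24 V.

V_out ≈ 10.2 V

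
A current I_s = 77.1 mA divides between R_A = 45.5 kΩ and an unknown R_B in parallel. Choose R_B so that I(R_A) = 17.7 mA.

The fraction through R_A equals R_B/(R_A+R_B).
With f = 0.2296, R_B = R_A · f/(1−f) = 45.5 × 0.2980 = 13.56 kΩ.

R_B ≈ 13.6 kΩ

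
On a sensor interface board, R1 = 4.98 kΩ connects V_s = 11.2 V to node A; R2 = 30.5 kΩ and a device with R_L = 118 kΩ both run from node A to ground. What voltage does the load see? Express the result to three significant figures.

V_out ≈ 9.29 V

R2 ‖ R_L = (30.5 × 118)/(30.5 + 118) = 24.24 kΩ.
Voltage divider with the loaded lower leg: V_out = 11.2 × 24.24/(4.98 + 24.24) = 11.2 × 0.8295 = 9.291 V.
(Unloaded it would be 9.63 V; the load pulls it down.)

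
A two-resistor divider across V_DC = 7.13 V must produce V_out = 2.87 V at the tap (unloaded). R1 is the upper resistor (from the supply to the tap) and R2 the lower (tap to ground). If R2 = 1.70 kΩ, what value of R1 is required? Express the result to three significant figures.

Required fraction k = V_out/V_DC = 0.4025.
R1 = R2·(1/k − 1) = 1.70 × 1.484 = 2.523 kΩ.

R1 ≈ 2.52 kΩ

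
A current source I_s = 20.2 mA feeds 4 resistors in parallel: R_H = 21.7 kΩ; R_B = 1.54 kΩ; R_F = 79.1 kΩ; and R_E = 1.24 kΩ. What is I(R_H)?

Total conductance ΣG = 1/21.7 + 1/1.54 + 1/79.1 + 1/1.24 = 1.515 (units of 1/kΩ).
R_H takes the fraction G_k/ΣG = 0.04608/1.515 = 0.03043, so I = 20.2 × 0.03043 = 0.6146 mA.

I ≈ 0.615 mA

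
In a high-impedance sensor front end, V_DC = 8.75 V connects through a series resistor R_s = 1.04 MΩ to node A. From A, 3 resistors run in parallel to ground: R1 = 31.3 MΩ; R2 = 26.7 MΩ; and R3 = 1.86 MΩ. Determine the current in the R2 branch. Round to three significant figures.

I ≈ 0.201 µA

Equivalent of the parallel group: R_p = 1.647 MΩ.
V_A = 8.75 × 1.647/2.687 = 5.364 V.
Branch current I = V_A/R2 = 5.364/26.7 = 0.2009 µA.
(Equivalently: I_total = 3.256 µA, then current-divider fraction G_k/ΣG = 0.06170.)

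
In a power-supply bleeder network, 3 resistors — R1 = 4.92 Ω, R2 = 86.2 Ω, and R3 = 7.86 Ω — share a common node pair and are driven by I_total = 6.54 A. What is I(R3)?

I ≈ 2.43 A

ΣG = 1/4.92 + 1/86.2 + 1/7.86 = 0.3421.
By the current-divider rule, I = I_total · G_k/ΣG = 6.54 × 0.3719 = 2.432 A.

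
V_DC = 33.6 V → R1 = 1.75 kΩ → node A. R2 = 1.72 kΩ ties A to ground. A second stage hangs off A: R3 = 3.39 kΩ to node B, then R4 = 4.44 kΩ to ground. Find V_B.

V_B ≈ 8.50 V

Looking into the second stage from A: R3 + R4 = 7.830 kΩ appears in parallel with R2.
Effective lower resistance at A: R2 ‖ 7.830 = 1.410 kΩ.
First divider: V_A = V_DC · 1.410/(1.75 + 1.410) = 14.99 V.
Then the unloaded second divider: V_B = V_A × R4/(R3+R4) = 14.99 × 0.5670 = 8.502 V.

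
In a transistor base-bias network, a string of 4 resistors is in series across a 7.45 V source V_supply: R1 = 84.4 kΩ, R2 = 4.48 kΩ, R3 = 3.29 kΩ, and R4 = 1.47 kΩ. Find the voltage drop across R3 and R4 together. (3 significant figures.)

V ≈ 0.379 V

ΣR = 84.4 + 4.48 + 3.29 + 1.47 = 93.64 kΩ.
R_{R3..R4} = 3.29 + 1.47 = 4.760 kΩ.
V = V_supply · R/ΣR = 7.45 × 0.05083 = 0.3787 V.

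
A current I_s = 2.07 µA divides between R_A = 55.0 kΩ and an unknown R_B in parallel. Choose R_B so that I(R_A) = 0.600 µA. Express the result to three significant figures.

R_B ≈ 22.4 kΩ

In a two-way split, I_A/I_s = R_B/(R_A + R_B).
0.600/2.07 = R_B/(R_A + R_B) → R_B = R_A · (0.2899)/(1 − 0.2899) = 55.0 × 0.4082 = 22.45 kΩ.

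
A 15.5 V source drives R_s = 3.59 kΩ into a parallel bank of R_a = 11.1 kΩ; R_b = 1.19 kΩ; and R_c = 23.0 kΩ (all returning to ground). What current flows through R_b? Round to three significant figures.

I ≈ 2.90 mA

Parallel bank: R_p = 1/(1/11.1 + 1/1.19 + 1/23.0) = 1.027 kΩ.
V_A by voltage divider: V_A = 15.5 × 1.027/(3.59 + 1.027) = 3.447 V.
I(R_b) = V_A / R_b = 3.447/1.19 = 2.897 mA.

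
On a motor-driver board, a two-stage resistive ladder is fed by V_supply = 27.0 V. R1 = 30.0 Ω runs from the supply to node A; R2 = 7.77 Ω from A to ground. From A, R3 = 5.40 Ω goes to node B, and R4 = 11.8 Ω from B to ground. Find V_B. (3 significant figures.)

V_B ≈ 2.80 V

Node A sees R2 in parallel with the series input of stage 2, R3 + R4 = 17.20 Ω.
R2 ‖ (R3+R4) = 5.352 Ω.
So V_A = 27.0 × 0.1514 = 4.088 V.
Stage 2 is unloaded, so V_B = V_A · R4/(R3+R4) = 4.088 × 11.8/17.20 = 2.804 V.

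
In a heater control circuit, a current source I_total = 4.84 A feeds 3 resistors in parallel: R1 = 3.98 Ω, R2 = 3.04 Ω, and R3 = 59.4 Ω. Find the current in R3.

Total conductance ΣG = 1/3.98 + 1/3.04 + 1/59.4 = 0.5970 (units of 1/Ω).
Current divider: I(R3) = I_total · G_k/ΣG = 4.84 × (0.01684/0.5970) = 4.84 × 0.02820 = 0.1365 A.

I ≈ 0.136 A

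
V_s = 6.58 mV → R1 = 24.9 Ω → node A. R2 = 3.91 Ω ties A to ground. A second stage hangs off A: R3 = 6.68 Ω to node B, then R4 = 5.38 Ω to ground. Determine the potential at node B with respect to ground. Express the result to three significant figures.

The second stage (R3 + R4 = 12.06 Ω) loads node A in parallel with R2.
Effective lower resistance at A: R2 ‖ 12.06 = 2.953 Ω.
So V_A = 6.58 × 0.1060 = 0.6976 mV.
Then the unloaded second divider: V_B = V_A × R4/(R3+R4) = 0.6976 × 0.4461 = 0.3112 mV.

V_B ≈ 0.311 mV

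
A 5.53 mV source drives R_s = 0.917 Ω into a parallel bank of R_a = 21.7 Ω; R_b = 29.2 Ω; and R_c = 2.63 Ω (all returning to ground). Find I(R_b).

I ≈ 0.133 mA

Equivalent of the parallel group: R_p = 2.171 Ω.
V_A by voltage divider: V_A = 5.53 × 2.171/(0.917 + 2.171) = 3.888 mV.
Branch current I = V_A/R_b = 3.888/29.2 = 0.1332 mA.
(Check via current divider: I_total = 1.791 mA; share G_k/ΣG = 0.07436 → same result.)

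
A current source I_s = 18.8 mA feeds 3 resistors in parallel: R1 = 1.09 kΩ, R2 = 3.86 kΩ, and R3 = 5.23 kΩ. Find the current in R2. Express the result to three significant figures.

I ≈ 3.56 mA

Conductances: ΣG = 1/1.09 + 1/3.86 + 1/5.23 = 1.368 (1/kΩ).
Current divider: I(R2) = I_s · G_k/ΣG = 18.8 × (0.2591/1.368) = 18.8 × 0.1894 = 3.561 mA.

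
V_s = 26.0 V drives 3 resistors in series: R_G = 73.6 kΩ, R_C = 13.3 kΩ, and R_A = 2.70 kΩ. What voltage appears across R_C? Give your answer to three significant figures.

ΣR = 73.6 + 13.3 + 2.70 = 89.60 kΩ.
By the voltage-divider rule, V = 26.0 × 13.30/89.60 = 3.859 V.

V ≈ 3.86 V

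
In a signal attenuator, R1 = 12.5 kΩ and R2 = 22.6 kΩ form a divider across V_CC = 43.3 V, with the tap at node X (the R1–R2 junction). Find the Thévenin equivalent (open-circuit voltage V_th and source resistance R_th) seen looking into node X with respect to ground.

V_th is the unloaded tap voltage: V_CC · R2/(R1+R2) = 43.3 × 0.6439 = 27.88 V.
With V_CC suppressed (replaced by a short), R_th = R1 ‖ R2 = (12.50 × 22.6)/(12.50 + 22.6) = 8.048 kΩ.

V_th ≈ 27.9 V, R_th ≈ 8.05 kΩ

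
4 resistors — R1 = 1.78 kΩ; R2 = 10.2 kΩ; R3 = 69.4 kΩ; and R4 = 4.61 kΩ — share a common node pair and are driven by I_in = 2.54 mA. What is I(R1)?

I ≈ 1.60 mA

ΣG = 1/1.78 + 1/10.2 + 1/69.4 + 1/4.61 = 0.8912.
Current divider: I(R1) = I_in · G_k/ΣG = 2.54 × (0.5618/0.8912) = 2.54 × 0.6304 = 1.601 mA.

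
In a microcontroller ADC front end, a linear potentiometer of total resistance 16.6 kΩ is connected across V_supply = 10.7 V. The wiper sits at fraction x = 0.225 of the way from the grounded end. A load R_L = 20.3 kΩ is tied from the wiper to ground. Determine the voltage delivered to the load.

Split the track: R_lower = x·R_p = 3.735 kΩ, R_upper = (1−x)·R_p = 12.87 kΩ.
(x·R_p) ‖ R_L = 3.155 kΩ.
Then V_out = V_supply · 3.155/(12.87 + 3.155) = 2.107 V.
(Unloaded: V_out = x·V_supply = 2.41 V.)

V_out ≈ 2.11 V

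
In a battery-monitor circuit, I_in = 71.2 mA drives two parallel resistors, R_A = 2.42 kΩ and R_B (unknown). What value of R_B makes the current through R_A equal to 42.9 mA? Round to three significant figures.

Two-branch current divider: I_A = I_in · R_B/(R_A + R_B).
With f = 0.6025, R_B = R_A · f/(1−f) = 2.42 × 1.516 = 3.668 kΩ.

R_B ≈ 3.67 kΩ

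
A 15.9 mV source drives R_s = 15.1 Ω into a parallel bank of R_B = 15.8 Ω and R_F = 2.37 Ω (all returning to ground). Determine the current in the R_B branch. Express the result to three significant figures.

I ≈ 0.121 mA

Equivalent of the parallel group: R_p = 2.061 Ω.
V_A = 15.9 × 2.061/17.16 = 1.909 mV.
I(R_B) = V_A / R_B = 1.909/15.8 = 0.1209 mA.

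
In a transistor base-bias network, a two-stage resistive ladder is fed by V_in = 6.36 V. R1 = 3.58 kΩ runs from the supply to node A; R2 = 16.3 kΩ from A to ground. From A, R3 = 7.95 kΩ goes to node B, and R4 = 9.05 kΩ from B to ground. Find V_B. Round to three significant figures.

The second stage (R3 + R4 = 17.00 kΩ) loads node A in parallel with R2.
Effective lower resistance at A: R2 ‖ 17.00 = 8.321 kΩ.
V_A = 6.36 × 8.321/(3.58 + 8.321) = 4.447 V.
Then the unloaded second divider: V_B = V_A × R4/(R3+R4) = 4.447 × 0.5324 = 2.367 V.

V_B ≈ 2.37 V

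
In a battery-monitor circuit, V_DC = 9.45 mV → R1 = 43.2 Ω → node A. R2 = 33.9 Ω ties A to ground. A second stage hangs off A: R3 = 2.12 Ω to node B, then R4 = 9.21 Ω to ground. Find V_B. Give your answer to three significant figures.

V_B ≈ 1.26 mV

Node A sees R2 in parallel with the series input of stage 2, R3 + R4 = 11.33 Ω.
Effective lower resistance at A: R2 ‖ 11.33 = 8.492 Ω.
So V_A = 9.45 × 0.1643 = 1.552 mV.
Then the unloaded second divider: V_B = V_A × R4/(R3+R4) = 1.552 × 0.8129 = 1.262 mV.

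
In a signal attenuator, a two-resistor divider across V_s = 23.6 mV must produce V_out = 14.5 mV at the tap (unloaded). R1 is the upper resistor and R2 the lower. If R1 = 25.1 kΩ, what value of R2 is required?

V_out/V_s = R2/(R1+R2) = 0.6144.
R2 = R1 · 0.6144/(1 − 0.6144) = 39.99 kΩ.

R2 ≈ 40.0 kΩ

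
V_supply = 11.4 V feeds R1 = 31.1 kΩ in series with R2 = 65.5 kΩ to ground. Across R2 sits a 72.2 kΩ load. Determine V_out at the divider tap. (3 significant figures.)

First combine the lower leg with the load: R2 ‖ R_L = 34.34 kΩ.
Voltage divider with the loaded lower leg: V_out = 11.4 × 34.34/(31.1 + 34.34) = 11.4 × 0.5248 = 5.983 V.

V_out ≈ 5.98 V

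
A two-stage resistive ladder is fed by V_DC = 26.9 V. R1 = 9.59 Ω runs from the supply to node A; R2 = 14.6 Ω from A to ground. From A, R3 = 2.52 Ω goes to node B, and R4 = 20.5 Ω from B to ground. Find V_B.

Node A sees R2 in parallel with the series input of stage 2, R3 + R4 = 23.02 Ω.
R2 ‖ (R3+R4) = 8.934 Ω.
V_A = 26.9 × 8.934/(9.59 + 8.934) = 12.97 V.
Then the unloaded second divider: V_B = V_A × R4/(R3+R4) = 12.97 × 0.8905 = 11.55 V.

V_B ≈ 11.6 V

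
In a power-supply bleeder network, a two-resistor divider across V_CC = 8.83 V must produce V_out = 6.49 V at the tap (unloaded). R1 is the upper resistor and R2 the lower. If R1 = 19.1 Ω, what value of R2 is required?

R2 ≈ 53.0 Ω

Required fraction k = V_out/V_CC = 0.7350.
R2 = R1 · 0.7350/(1 − 0.7350) = 52.97 Ω.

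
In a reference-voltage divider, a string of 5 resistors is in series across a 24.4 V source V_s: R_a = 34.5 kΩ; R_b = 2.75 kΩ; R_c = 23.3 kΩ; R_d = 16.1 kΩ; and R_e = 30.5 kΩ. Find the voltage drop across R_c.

V ≈ 5.31 V

ΣR = 34.5 + 2.75 + 23.3 + 16.1 + 30.5 = 107.2 kΩ.
V = V_s · R/ΣR = 24.4 × 0.2175 = 5.306 V.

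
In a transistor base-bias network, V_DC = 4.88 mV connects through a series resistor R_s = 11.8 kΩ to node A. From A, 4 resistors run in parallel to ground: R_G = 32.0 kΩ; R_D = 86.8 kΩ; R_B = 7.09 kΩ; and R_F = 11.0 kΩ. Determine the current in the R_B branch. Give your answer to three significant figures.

Parallel bank: R_p = 1/(1/32.0 + 1/86.8 + 1/7.09 + 1/11.0) = 3.640 kΩ.
Node voltage V_A = V_DC · R_p/(R_s + R_p) = 4.88 × 0.2358 = 1.150 mV.
I(R_B) = V_A / R_B = 1.150/7.09 = 0.1623 µA.
(Equivalently: I_total = 0.3161 µA, then current-divider fraction G_k/ΣG = 0.5134.)

I ≈ 0.162 µA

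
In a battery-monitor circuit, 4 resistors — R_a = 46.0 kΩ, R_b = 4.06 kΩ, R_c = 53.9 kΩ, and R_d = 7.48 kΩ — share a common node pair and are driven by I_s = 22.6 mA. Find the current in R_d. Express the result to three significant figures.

Total conductance ΣG = 1/46.0 + 1/4.06 + 1/53.9 + 1/7.48 = 0.4203 (units of 1/kΩ).
R_d takes the fraction G_k/ΣG = 0.1337/0.4203 = 0.3181, so I = 22.6 × 0.3181 = 7.189 mA.

I ≈ 7.19 mA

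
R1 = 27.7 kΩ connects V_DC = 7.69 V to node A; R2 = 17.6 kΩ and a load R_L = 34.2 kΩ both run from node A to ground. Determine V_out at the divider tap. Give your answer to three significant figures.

V_out ≈ 2.27 V

First combine the lower leg with the load: R2 ‖ R_L = 11.62 kΩ.
Voltage divider with the loaded lower leg: V_out = 7.69 × 11.62/(27.7 + 11.62) = 7.69 × 0.2955 = 2.273 V.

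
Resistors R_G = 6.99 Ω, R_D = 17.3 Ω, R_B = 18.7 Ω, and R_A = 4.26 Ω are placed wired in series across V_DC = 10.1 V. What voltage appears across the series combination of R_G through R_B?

V ≈ 9.19 V

Series total: ΣR = 6.99 + 17.3 + 18.7 + 4.26 = 47.25 Ω.
R_{R_G..R_B} = 6.99 + 17.3 + 18.7 = 42.99 Ω.
Voltage divider: V = V_DC · (42.99 / 47.25) = 10.1 × 0.9098 = 9.189 V.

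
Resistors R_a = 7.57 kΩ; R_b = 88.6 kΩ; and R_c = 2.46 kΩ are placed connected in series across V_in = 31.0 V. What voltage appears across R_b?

V ≈ 27.8 V

Series total: ΣR = 7.57 + 88.6 + 2.46 = 98.63 kΩ.
Voltage divider: V = V_in · (88.60 / 98.63) = 31.0 × 0.8983 = 27.85 V.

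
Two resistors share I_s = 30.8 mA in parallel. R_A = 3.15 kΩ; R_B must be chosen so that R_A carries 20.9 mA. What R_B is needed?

Two-branch current divider: I_A = I_s · R_B/(R_A + R_B).
With f = 0.6786, R_B = R_A · f/(1−f) = 3.15 × 2.111 = 6.650 kΩ.

R_B ≈ 6.65 kΩ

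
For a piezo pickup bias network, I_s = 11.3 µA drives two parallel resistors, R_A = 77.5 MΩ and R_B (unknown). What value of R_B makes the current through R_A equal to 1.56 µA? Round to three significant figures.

R_B ≈ 12.4 MΩ

Two-branch current divider: I_A = I_s · R_B/(R_A + R_B).
With f = 0.1381, R_B = R_A · f/(1−f) = 77.5 × 0.1602 = 12.41 MΩ.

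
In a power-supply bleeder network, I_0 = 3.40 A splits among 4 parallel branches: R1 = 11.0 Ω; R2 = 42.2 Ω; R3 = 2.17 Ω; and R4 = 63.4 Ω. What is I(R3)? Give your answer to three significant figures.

Total conductance ΣG = 1/11.0 + 1/42.2 + 1/2.17 + 1/63.4 = 0.5912 (units of 1/Ω).
Current divider: I(R3) = I_0 · G_k/ΣG = 3.40 × (0.4608/0.5912) = 3.40 × 0.7795 = 2.650 A.

I ≈ 2.65 A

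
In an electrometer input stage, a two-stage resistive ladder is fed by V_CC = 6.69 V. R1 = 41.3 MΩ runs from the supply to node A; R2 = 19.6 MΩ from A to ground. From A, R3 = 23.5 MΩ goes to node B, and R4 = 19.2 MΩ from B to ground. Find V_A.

V_A ≈ 1.64 V

Node A sees R2 in parallel with the series input of stage 2, R3 + R4 = 42.70 MΩ.
R2 ‖ (R3+R4) = 13.43 MΩ.
So V_A = 6.69 × 0.2454 = 1.642 V.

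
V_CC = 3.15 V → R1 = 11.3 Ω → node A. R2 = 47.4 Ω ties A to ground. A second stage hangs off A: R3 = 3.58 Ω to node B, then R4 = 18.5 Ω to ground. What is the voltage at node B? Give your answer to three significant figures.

V_B ≈ 1.51 V

The second stage (R3 + R4 = 22.08 Ω) loads node A in parallel with R2.
R2 ‖ (R3+R4) = 15.06 Ω.
First divider: V_A = V_CC · 15.06/(11.3 + 15.06) = 1.800 V.
V_B = V_A × 0.8379 = 1.508 V.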